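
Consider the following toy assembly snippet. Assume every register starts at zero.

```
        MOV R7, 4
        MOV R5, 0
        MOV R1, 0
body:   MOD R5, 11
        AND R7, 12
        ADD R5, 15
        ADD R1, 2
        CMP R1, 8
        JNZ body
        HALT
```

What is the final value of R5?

16

after MOV R7, 4: R7=4
after MOV R5, 0: R5=0
after MOV R1, 0: R1=0
after MOD R5, 11: R5=0%11=0
after AND R7, 12: R7=4&12=4
after ADD R5, 15: R5=0+15=15
after ADD R1, 2: R1=0+2=2
CMP R1, 8  (cmp 2,8)
JNZ body: taken
after MOD R5, 11: R5=15%11=4
after AND R7, 12: R7=4&12=4
after ADD R5, 15: R5=4+15=19
after ADD R1, 2: R1=2+2=4
CMP R1, 8  (cmp 4,8)
JNZ body: taken
after MOD R5, 11: R5=19%11=8
after AND R7, 12: R7=4&12=4
after ADD R5, 15: R5=8+15=23
after ADD R1, 2: R1=4+2=6
CMP R1, 8  (cmp 6,8)
JNZ body: taken
after MOD R5, 11: R5=23%11=1
after AND R7, 12: R7=4&12=4
after ADD R5, 15: R5=1+15=16
after ADD R1, 2: R1=6+2=8
CMP R1, 8  (cmp 8,8)
JNZ body: not taken
halt.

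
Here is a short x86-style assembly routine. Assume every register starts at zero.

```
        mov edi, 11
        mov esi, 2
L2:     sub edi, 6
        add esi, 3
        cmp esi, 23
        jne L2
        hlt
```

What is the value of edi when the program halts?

-31

edi=11
esi=2
edi=11-6=5
esi=2+3=5
cmp esi, 23  (cmp 5,23)
jne L2: taken
edi=5-6=-1
esi=5+3=8
cmp esi, 23  (cmp 8,23)
jne L2: taken
edi=(-1)-6=-7
esi=8+3=11
cmp esi, 23  (cmp 11,23)
jne L2: taken
edi=(-7)-6=-13
esi=11+3=14
cmp esi, 23  (cmp 14,23)
jne L2: taken
edi=(-13)-6=-19
esi=14+3=17
cmp esi, 23  (cmp 17,23)
jne L2: taken
edi=(-19)-6=-25
esi=17+3=20
cmp esi, 23  (cmp 20,23)
jne L2: taken
edi=(-25)-6=-31
esi=20+3=23
cmp esi, 23  (cmp 23,23)
jne L2: not taken
halt.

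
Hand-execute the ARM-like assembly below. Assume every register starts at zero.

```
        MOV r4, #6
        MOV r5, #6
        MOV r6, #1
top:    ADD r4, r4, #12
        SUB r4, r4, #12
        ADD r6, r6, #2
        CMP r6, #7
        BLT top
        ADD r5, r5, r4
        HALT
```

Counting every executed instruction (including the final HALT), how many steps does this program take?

20

r4=6
r5=6
r6=1
r4=6+12=18
r4=18-12=6
r6=1+2=3
CMP r6, #7  (cmp 3,7)
BLT top: taken
r4=6+12=18
r4=18-12=6
r6=3+2=5
CMP r6, #7  (cmp 5,7)
BLT top: taken
r4=6+12=18
r4=18-12=6
r6=5+2=7
CMP r6, #7  (cmp 7,7)
BLT top: not taken
r5=6+6=12
halt.
Total executed instructions: 20.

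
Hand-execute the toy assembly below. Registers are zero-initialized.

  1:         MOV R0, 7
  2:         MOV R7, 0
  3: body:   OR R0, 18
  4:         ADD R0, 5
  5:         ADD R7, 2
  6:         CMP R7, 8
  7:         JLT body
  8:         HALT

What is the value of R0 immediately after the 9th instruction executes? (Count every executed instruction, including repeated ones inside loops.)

after MOV R0, 7: R0=7
after MOV R7, 0: R7=0
after OR R0, 18: R0=7|18=23
after ADD R0, 5: R0=23+5=28
after ADD R7, 2: R7=0+2=2
CMP R7, 8  (cmp 2,8)
JLT body: taken
after OR R0, 18: R0=28|18=30
after ADD R0, 5: R0=30+5=35
After step 9: R0 = 35.

35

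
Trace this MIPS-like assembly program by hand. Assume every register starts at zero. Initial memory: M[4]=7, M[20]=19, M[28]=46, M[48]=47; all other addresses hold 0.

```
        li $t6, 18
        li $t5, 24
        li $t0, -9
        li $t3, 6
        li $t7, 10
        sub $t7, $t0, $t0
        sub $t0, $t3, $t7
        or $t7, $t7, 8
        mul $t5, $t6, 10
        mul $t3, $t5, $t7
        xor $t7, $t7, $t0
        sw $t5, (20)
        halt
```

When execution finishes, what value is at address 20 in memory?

180

after li $t6, 18: $t6=18
after li $t5, 24: $t5=24
after li $t0, -9: $t0=-9
after li $t3, 6: $t3=6
after li $t7, 10: $t7=10
after sub $t7, $t0, $t0: $t7=(-9)-(-9)=0
after sub $t0, $t3, $t7: $t0=6-0=6
after or $t7, $t7, 8: $t7=0|8=8
after mul $t5, $t6, 10: $t5=18*10=180
after mul $t3, $t5, $t7: $t3=180*8=1440
after xor $t7, $t7, $t0: $t7=8^6=14
sw $t5, (20) → M[20]=180
halt.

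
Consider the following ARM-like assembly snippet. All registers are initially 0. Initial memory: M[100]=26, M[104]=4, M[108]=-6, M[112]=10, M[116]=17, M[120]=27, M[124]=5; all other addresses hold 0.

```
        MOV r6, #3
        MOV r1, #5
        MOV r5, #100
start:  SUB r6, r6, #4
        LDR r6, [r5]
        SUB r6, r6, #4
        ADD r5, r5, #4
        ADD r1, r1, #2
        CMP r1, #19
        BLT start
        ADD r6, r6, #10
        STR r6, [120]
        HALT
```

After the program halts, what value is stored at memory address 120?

11

after MOV r6, #3: r6=3
after MOV r1, #5: r1=5
after MOV r5, #100: r5=100
after SUB r6, r6, #4: r6=3-4=-1
after LDR r6, [r5]: r6=M[100]=26
after SUB r6, r6, #4: r6=26-4=22
after ADD r5, r5, #4: r5=100+4=104
after ADD r1, r1, #2: r1=5+2=7
CMP r1, #19  (cmp 7,19)
BLT start: taken
after SUB r6, r6, #4: r6=22-4=18
after LDR r6, [r5]: r6=M[104]=4
after SUB r6, r6, #4: r6=4-4=0
after ADD r5, r5, #4: r5=104+4=108
after ADD r1, r1, #2: r1=7+2=9
CMP r1, #19  (cmp 9,19)
BLT start: taken
after SUB r6, r6, #4: r6=0-4=-4
after LDR r6, [r5]: r6=M[108]=-6
after SUB r6, r6, #4: r6=(-6)-4=-10
after ADD r5, r5, #4: r5=108+4=112
after ADD r1, r1, #2: r1=9+2=11
CMP r1, #19  (cmp 11,19)
BLT start: taken
after SUB r6, r6, #4: r6=(-10)-4=-14
after LDR r6, [r5]: r6=M[112]=10
after SUB r6, r6, #4: r6=10-4=6
after ADD r5, r5, #4: r5=112+4=116
after ADD r1, r1, #2: r1=11+2=13
CMP r1, #19  (cmp 13,19)
BLT start: taken
after SUB r6, r6, #4: r6=6-4=2
after LDR r6, [r5]: r6=M[116]=17
after SUB r6, r6, #4: r6=17-4=13
after ADD r5, r5, #4: r5=116+4=120
after ADD r1, r1, #2: r1=13+2=15
CMP r1, #19  (cmp 15,19)
BLT start: taken
after SUB r6, r6, #4: r6=13-4=9
after LDR r6, [r5]: r6=M[120]=27
after SUB r6, r6, #4: r6=27-4=23
after ADD r5, r5, #4: r5=120+4=124
after ADD r1, r1, #2: r1=15+2=17
CMP r1, #19  (cmp 17,19)
BLT start: taken
after SUB r6, r6, #4: r6=23-4=19
after LDR r6, [r5]: r6=M[124]=5
after SUB r6, r6, #4: r6=5-4=1
after ADD r5, r5, #4: r5=124+4=128
after ADD r1, r1, #2: r1=17+2=19
CMP r1, #19  (cmp 19,19)
BLT start: not taken
after ADD r6, r6, #10: r6=1+10=11
STR r6, [120] → M[120]=11
halt.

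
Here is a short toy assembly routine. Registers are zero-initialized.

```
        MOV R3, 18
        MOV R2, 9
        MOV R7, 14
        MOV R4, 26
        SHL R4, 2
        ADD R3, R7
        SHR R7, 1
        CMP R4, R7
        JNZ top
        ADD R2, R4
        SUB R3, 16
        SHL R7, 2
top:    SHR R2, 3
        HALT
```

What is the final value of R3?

after MOV R3, 18: R3=18
after MOV R2, 9: R2=9
after MOV R7, 14: R7=14
after MOV R4, 26: R4=26
after SHL R4, 2: R4=26<<2=104
after ADD R3, R7: R3=18+14=32
after SHR R7, 1: R7=14>>1=7
CMP R4, R7  (cmp 104,7)
JNZ top: taken
after SHR R2, 3: R2=9>>3=1
halt.

32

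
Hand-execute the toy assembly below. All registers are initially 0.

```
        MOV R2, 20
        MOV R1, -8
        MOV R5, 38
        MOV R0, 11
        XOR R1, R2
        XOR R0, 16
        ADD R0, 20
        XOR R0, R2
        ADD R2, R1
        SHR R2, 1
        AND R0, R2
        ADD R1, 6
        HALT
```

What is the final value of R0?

R2=20
R1=-8
R5=38
R0=11
R1=(-8)^20=-20
R0=11^16=27
R0=27+20=47
R0=47^20=59
R2=20+(-20)=0
R2=0>>1=0
R0=59&0=0
R1=(-20)+6=-14
halt.

0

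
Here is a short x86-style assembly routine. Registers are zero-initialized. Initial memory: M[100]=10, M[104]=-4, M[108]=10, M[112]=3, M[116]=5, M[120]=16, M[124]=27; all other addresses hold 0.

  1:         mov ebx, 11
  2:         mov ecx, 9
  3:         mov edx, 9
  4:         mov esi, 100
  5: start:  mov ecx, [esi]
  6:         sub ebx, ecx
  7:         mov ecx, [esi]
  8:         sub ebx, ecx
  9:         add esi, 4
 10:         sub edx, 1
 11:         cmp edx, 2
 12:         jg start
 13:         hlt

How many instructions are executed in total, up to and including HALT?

mov ebx, 11 → ebx=11
mov ecx, 9 → ecx=9
mov edx, 9 → edx=9
mov esi, 100 → esi=100
mov ecx, [esi] → ecx=M[100]=10
sub ebx, ecx → ebx=11-10=1
mov ecx, [esi] → ecx=M[100]=10
sub ebx, ecx → ebx=1-10=-9
add esi, 4 → esi=100+4=104
sub edx, 1 → edx=9-1=8
cmp edx, 2  (cmp 8,2)
jg start: taken
mov ecx, [esi] → ecx=M[104]=-4
sub ebx, ecx → ebx=(-9)-(-4)=-5
mov ecx, [esi] → ecx=M[104]=-4
sub ebx, ecx → ebx=(-5)-(-4)=-1
add esi, 4 → esi=104+4=108
sub edx, 1 → edx=8-1=7
cmp edx, 2  (cmp 7,2)
jg start: taken
mov ecx, [esi] → ecx=M[108]=10
sub ebx, ecx → ebx=(-1)-10=-11
mov ecx, [esi] → ecx=M[108]=10
sub ebx, ecx → ebx=(-11)-10=-21
add esi, 4 → esi=108+4=112
sub edx, 1 → edx=7-1=6
cmp edx, 2  (cmp 6,2)
jg start: taken
mov ecx, [esi] → ecx=M[112]=3
sub ebx, ecx → ebx=(-21)-3=-24
mov ecx, [esi] → ecx=M[112]=3
sub ebx, ecx → ebx=(-24)-3=-27
add esi, 4 → esi=112+4=116
sub edx, 1 → edx=6-1=5
cmp edx, 2  (cmp 5,2)
jg start: taken
mov ecx, [esi] → ecx=M[116]=5
sub ebx, ecx → ebx=(-27)-5=-32
mov ecx, [esi] → ecx=M[116]=5
sub ebx, ecx → ebx=(-32)-5=-37
add esi, 4 → esi=116+4=120
sub edx, 1 → edx=5-1=4
cmp edx, 2  (cmp 4,2)
jg start: taken
mov ecx, [esi] → ecx=M[120]=16
sub ebx, ecx → ebx=(-37)-16=-53
mov ecx, [esi] → ecx=M[120]=16
sub ebx, ecx → ebx=(-53)-16=-69
add esi, 4 → esi=120+4=124
sub edx, 1 → edx=4-1=3
cmp edx, 2  (cmp 3,2)
jg start: taken
mov ecx, [esi] → ecx=M[124]=27
sub ebx, ecx → ebx=(-69)-27=-96
mov ecx, [esi] → ecx=M[124]=27
sub ebx, ecx → ebx=(-96)-27=-123
add esi, 4 → esi=124+4=128
sub edx, 1 → edx=3-1=2
cmp edx, 2  (cmp 2,2)
jg start: not taken
halt.
Total executed instructions: 61.

61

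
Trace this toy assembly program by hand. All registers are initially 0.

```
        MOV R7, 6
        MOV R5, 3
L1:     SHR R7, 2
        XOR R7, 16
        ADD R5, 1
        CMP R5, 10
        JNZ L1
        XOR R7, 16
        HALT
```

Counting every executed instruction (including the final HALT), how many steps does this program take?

MOV R7, 6 → R7=6
MOV R5, 3 → R5=3
SHR R7, 2 → R7=6>>2=1
XOR R7, 16 → R7=1^16=17
ADD R5, 1 → R5=3+1=4
CMP R5, 10  (cmp 4,10)
JNZ L1: taken
SHR R7, 2 → R7=17>>2=4
XOR R7, 16 → R7=4^16=20
ADD R5, 1 → R5=4+1=5
CMP R5, 10  (cmp 5,10)
JNZ L1: taken
SHR R7, 2 → R7=20>>2=5
XOR R7, 16 → R7=5^16=21
ADD R5, 1 → R5=5+1=6
CMP R5, 10  (cmp 6,10)
JNZ L1: taken
SHR R7, 2 → R7=21>>2=5
XOR R7, 16 → R7=5^16=21
ADD R5, 1 → R5=6+1=7
CMP R5, 10  (cmp 7,10)
JNZ L1: taken
SHR R7, 2 → R7=21>>2=5
XOR R7, 16 → R7=5^16=21
ADD R5, 1 → R5=7+1=8
CMP R5, 10  (cmp 8,10)
JNZ L1: taken
SHR R7, 2 → R7=21>>2=5
XOR R7, 16 → R7=5^16=21
ADD R5, 1 → R5=8+1=9
CMP R5, 10  (cmp 9,10)
JNZ L1: taken
SHR R7, 2 → R7=21>>2=5
XOR R7, 16 → R7=5^16=21
ADD R5, 1 → R5=9+1=10
CMP R5, 10  (cmp 10,10)
JNZ L1: not taken
XOR R7, 16 → R7=21^16=5
halt.
Total executed instructions: 39.

39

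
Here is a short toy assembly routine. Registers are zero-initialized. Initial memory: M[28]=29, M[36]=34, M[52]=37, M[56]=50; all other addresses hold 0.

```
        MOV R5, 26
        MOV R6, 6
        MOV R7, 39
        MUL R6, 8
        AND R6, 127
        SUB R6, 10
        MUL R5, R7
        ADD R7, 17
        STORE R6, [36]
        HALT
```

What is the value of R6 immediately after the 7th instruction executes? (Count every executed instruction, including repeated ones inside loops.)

R5=26
R6=6
R7=39
R6=6*8=48
R6=48&127=48
R6=48-10=38
R5=26*39=1014
After step 7: R6 = 38.

38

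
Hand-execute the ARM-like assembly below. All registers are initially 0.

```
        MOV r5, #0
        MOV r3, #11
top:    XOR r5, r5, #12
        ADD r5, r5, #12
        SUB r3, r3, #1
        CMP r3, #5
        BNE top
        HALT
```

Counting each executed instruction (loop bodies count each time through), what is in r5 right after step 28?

84

MOV r5, #0 → r5=0
MOV r3, #11 → r3=11
XOR r5, r5, #12 → r5=0^12=12
ADD r5, r5, #12 → r5=12+12=24
SUB r3, r3, #1 → r3=11-1=10
CMP r3, #5  (cmp 10,5)
BNE top: taken
XOR r5, r5, #12 → r5=24^12=20
ADD r5, r5, #12 → r5=20+12=32
SUB r3, r3, #1 → r3=10-1=9
CMP r3, #5  (cmp 9,5)
BNE top: taken
XOR r5, r5, #12 → r5=32^12=44
ADD r5, r5, #12 → r5=44+12=56
SUB r3, r3, #1 → r3=9-1=8
CMP r3, #5  (cmp 8,5)
BNE top: taken
XOR r5, r5, #12 → r5=56^12=52
ADD r5, r5, #12 → r5=52+12=64
SUB r3, r3, #1 → r3=8-1=7
CMP r3, #5  (cmp 7,5)
BNE top: taken
XOR r5, r5, #12 → r5=64^12=76
ADD r5, r5, #12 → r5=76+12=88
SUB r3, r3, #1 → r3=7-1=6
CMP r3, #5  (cmp 6,5)
BNE top: taken
XOR r5, r5, #12 → r5=88^12=84
After step 28: r5 = 84.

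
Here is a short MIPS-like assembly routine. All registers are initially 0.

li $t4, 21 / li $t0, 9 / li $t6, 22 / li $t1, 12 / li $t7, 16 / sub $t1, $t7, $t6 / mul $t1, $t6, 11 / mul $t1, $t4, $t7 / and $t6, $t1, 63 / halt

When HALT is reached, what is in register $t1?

li $t4, 21 → $t4=21
li $t0, 9 → $t0=9
li $t6, 22 → $t6=22
li $t1, 12 → $t1=12
li $t7, 16 → $t7=16
sub $t1, $t7, $t6 → $t1=16-22=-6
mul $t1, $t6, 11 → $t1=22*11=242
mul $t1, $t4, $t7 → $t1=21*16=336
and $t6, $t1, 63 → $t6=336&63=16
halt.

336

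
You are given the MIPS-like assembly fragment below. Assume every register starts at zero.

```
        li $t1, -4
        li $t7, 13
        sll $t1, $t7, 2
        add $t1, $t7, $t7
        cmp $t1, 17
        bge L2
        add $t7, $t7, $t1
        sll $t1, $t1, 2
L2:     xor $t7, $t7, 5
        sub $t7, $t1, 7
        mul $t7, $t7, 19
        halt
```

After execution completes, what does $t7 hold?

li $t1, -4 → $t1=-4
li $t7, 13 → $t7=13
sll $t1, $t7, 2 → $t1=13<<2=52
add $t1, $t7, $t7 → $t1=13+13=26
cmp $t1, 17  (cmp 26,17)
bge L2: taken
xor $t7, $t7, 5 → $t7=13^5=8
sub $t7, $t1, 7 → $t7=26-7=19
mul $t7, $t7, 19 → $t7=19*19=361
halt.

361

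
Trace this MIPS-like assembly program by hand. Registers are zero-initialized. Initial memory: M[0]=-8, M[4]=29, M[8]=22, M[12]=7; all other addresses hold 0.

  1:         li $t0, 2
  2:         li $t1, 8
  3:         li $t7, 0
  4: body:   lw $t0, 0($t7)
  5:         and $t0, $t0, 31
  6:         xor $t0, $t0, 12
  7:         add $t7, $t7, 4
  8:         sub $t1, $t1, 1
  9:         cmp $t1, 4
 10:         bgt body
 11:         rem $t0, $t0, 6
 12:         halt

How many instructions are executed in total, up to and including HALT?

after li $t0, 2: $t0=2
after li $t1, 8: $t1=8
after li $t7, 0: $t7=0
after lw $t0, 0($t7): $t0=M[0]=-8
after and $t0, $t0, 31: $t0=(-8)&31=24
after xor $t0, $t0, 12: $t0=24^12=20
after add $t7, $t7, 4: $t7=0+4=4
after sub $t1, $t1, 1: $t1=8-1=7
cmp $t1, 4  (cmp 7,4)
bgt body: taken
after lw $t0, 0($t7): $t0=M[4]=29
after and $t0, $t0, 31: $t0=29&31=29
after xor $t0, $t0, 12: $t0=29^12=17
after add $t7, $t7, 4: $t7=4+4=8
after sub $t1, $t1, 1: $t1=7-1=6
cmp $t1, 4  (cmp 6,4)
bgt body: taken
after lw $t0, 0($t7): $t0=M[8]=22
after and $t0, $t0, 31: $t0=22&31=22
after xor $t0, $t0, 12: $t0=22^12=26
after add $t7, $t7, 4: $t7=8+4=12
after sub $t1, $t1, 1: $t1=6-1=5
cmp $t1, 4  (cmp 5,4)
bgt body: taken
after lw $t0, 0($t7): $t0=M[12]=7
after and $t0, $t0, 31: $t0=7&31=7
after xor $t0, $t0, 12: $t0=7^12=11
after add $t7, $t7, 4: $t7=12+4=16
after sub $t1, $t1, 1: $t1=5-1=4
cmp $t1, 4  (cmp 4,4)
bgt body: not taken
after rem $t0, $t0, 6: $t0=11%6=5
halt.
Total executed instructions: 33.

33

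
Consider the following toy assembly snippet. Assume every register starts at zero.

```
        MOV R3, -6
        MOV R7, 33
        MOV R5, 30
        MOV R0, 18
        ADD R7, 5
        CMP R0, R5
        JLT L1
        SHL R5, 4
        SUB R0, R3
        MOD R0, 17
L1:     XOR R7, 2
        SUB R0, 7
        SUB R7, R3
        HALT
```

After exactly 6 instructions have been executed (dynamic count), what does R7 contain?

after MOV R3, -6: R3=-6
after MOV R7, 33: R7=33
after MOV R5, 30: R5=30
after MOV R0, 18: R0=18
after ADD R7, 5: R7=33+5=38
CMP R0, R5  (cmp 18,30)
After step 6: R7 = 38.

38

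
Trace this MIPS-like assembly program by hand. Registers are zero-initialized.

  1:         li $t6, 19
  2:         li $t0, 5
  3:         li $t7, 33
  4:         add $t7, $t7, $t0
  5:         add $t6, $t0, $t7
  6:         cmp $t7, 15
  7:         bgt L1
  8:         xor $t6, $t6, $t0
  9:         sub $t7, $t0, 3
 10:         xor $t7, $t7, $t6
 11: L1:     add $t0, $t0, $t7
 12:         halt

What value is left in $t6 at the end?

43

li $t6, 19 → $t6=19
li $t0, 5 → $t0=5
li $t7, 33 → $t7=33
add $t7, $t7, $t0 → $t7=33+5=38
add $t6, $t0, $t7 → $t6=5+38=43
cmp $t7, 15  (cmp 38,15)
bgt L1: taken
add $t0, $t0, $t7 → $t0=5+38=43
halt.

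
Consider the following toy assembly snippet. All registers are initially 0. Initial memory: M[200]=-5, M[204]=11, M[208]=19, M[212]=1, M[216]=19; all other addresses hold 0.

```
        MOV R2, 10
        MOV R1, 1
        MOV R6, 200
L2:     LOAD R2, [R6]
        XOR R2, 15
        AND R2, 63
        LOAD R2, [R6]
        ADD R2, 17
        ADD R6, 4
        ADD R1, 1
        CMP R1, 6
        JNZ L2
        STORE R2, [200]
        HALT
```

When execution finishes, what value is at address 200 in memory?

after MOV R2, 10: R2=10
after MOV R1, 1: R1=1
after MOV R6, 200: R6=200
after LOAD R2, [R6]: R2=M[200]=-5
after XOR R2, 15: R2=(-5)^15=-12
after AND R2, 63: R2=(-12)&63=52
after LOAD R2, [R6]: R2=M[200]=-5
after ADD R2, 17: R2=(-5)+17=12
after ADD R6, 4: R6=200+4=204
after ADD R1, 1: R1=1+1=2
CMP R1, 6  (cmp 2,6)
JNZ L2: taken
after LOAD R2, [R6]: R2=M[204]=11
after XOR R2, 15: R2=11^15=4
after AND R2, 63: R2=4&63=4
after LOAD R2, [R6]: R2=M[204]=11
after ADD R2, 17: R2=11+17=28
after ADD R6, 4: R6=204+4=208
after ADD R1, 1: R1=2+1=3
CMP R1, 6  (cmp 3,6)
JNZ L2: taken
after LOAD R2, [R6]: R2=M[208]=19
after XOR R2, 15: R2=19^15=28
after AND R2, 63: R2=28&63=28
after LOAD R2, [R6]: R2=M[208]=19
after ADD R2, 17: R2=19+17=36
after ADD R6, 4: R6=208+4=212
after ADD R1, 1: R1=3+1=4
CMP R1, 6  (cmp 4,6)
JNZ L2: taken
after LOAD R2, [R6]: R2=M[212]=1
after XOR R2, 15: R2=1^15=14
after AND R2, 63: R2=14&63=14
after LOAD R2, [R6]: R2=M[212]=1
after ADD R2, 17: R2=1+17=18
after ADD R6, 4: R6=212+4=216
after ADD R1, 1: R1=4+1=5
CMP R1, 6  (cmp 5,6)
JNZ L2: taken
after LOAD R2, [R6]: R2=M[216]=19
after XOR R2, 15: R2=19^15=28
after AND R2, 63: R2=28&63=28
after LOAD R2, [R6]: R2=M[216]=19
after ADD R2, 17: R2=19+17=36
after ADD R6, 4: R6=216+4=220
after ADD R1, 1: R1=5+1=6
CMP R1, 6  (cmp 6,6)
JNZ L2: not taken
STORE R2, [200] → M[200]=36
halt.

36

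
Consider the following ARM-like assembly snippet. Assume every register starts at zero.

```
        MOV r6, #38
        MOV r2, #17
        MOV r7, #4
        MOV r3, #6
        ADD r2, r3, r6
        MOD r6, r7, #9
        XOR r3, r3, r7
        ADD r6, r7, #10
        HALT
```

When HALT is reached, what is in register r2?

r6=38
r2=17
r7=4
r3=6
r2=6+38=44
r6=4%9=4
r3=6^4=2
r6=4+10=14
halt.

44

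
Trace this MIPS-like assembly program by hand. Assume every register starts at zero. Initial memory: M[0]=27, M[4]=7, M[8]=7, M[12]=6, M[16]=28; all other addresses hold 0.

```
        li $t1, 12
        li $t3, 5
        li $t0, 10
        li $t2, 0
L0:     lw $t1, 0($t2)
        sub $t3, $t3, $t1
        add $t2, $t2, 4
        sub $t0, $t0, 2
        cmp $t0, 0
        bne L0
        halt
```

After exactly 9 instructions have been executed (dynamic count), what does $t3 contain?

-22

li $t1, 12 → $t1=12
li $t3, 5 → $t3=5
li $t0, 10 → $t0=10
li $t2, 0 → $t2=0
lw $t1, 0($t2) → $t1=M[0]=27
sub $t3, $t3, $t1 → $t3=5-27=-22
add $t2, $t2, 4 → $t2=0+4=4
sub $t0, $t0, 2 → $t0=10-2=8
cmp $t0, 0  (cmp 8,0)
After step 9: $t3 = -22.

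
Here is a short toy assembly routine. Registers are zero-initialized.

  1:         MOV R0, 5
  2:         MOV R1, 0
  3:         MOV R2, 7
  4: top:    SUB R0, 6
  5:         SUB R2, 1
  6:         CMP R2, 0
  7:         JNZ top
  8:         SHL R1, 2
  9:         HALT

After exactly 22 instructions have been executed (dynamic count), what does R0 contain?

-25

MOV R0, 5 → R0=5
MOV R1, 0 → R1=0
MOV R2, 7 → R2=7
SUB R0, 6 → R0=5-6=-1
SUB R2, 1 → R2=7-1=6
CMP R2, 0  (cmp 6,0)
JNZ top: taken
SUB R0, 6 → R0=(-1)-6=-7
SUB R2, 1 → R2=6-1=5
CMP R2, 0  (cmp 5,0)
JNZ top: taken
SUB R0, 6 → R0=(-7)-6=-13
SUB R2, 1 → R2=5-1=4
CMP R2, 0  (cmp 4,0)
JNZ top: taken
SUB R0, 6 → R0=(-13)-6=-19
SUB R2, 1 → R2=4-1=3
CMP R2, 0  (cmp 3,0)
JNZ top: taken
SUB R0, 6 → R0=(-19)-6=-25
SUB R2, 1 → R2=3-1=2
CMP R2, 0  (cmp 2,0)
After step 22: R0 = -25.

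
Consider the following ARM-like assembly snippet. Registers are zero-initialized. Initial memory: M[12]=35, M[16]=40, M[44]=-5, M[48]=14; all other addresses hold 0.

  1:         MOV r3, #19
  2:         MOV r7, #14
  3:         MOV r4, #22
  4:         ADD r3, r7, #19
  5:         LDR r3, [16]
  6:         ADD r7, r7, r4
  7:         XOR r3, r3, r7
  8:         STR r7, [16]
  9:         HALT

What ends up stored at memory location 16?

36

after MOV r3, #19: r3=19
after MOV r7, #14: r7=14
after MOV r4, #22: r4=22
after ADD r3, r7, #19: r3=14+19=33
after LDR r3, [16]: r3=M[16]=40
after ADD r7, r7, r4: r7=14+22=36
after XOR r3, r3, r7: r3=40^36=12
STR r7, [16] → M[16]=36
halt.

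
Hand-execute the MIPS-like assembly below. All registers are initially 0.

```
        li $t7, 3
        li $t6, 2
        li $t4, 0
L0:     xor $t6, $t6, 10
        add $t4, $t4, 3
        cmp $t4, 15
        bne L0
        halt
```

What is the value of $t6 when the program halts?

8

li $t7, 3 → $t7=3
li $t6, 2 → $t6=2
li $t4, 0 → $t4=0
xor $t6, $t6, 10 → $t6=2^10=8
add $t4, $t4, 3 → $t4=0+3=3
cmp $t4, 15  (cmp 3,15)
bne L0: taken
xor $t6, $t6, 10 → $t6=8^10=2
add $t4, $t4, 3 → $t4=3+3=6
cmp $t4, 15  (cmp 6,15)
bne L0: taken
xor $t6, $t6, 10 → $t6=2^10=8
add $t4, $t4, 3 → $t4=6+3=9
cmp $t4, 15  (cmp 9,15)
bne L0: taken
xor $t6, $t6, 10 → $t6=8^10=2
add $t4, $t4, 3 → $t4=9+3=12
cmp $t4, 15  (cmp 12,15)
bne L0: taken
xor $t6, $t6, 10 → $t6=2^10=8
add $t4, $t4, 3 → $t4=12+3=15
cmp $t4, 15  (cmp 15,15)
bne L0: not taken
halt.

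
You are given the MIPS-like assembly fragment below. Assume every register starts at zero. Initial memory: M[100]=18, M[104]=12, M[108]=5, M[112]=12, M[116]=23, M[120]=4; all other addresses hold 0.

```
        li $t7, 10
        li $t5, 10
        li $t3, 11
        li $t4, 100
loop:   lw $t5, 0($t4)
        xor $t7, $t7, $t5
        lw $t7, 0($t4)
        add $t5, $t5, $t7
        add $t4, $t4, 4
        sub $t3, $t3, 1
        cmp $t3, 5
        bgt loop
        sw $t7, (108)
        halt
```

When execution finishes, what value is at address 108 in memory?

4

$t7=10
$t5=10
$t3=11
$t4=100
$t5=M[100]=18
$t7=10^18=24
$t7=M[100]=18
$t5=18+18=36
$t4=100+4=104
$t3=11-1=10
cmp $t3, 5  (cmp 10,5)
bgt loop: taken
$t5=M[104]=12
$t7=18^12=30
$t7=M[104]=12
$t5=12+12=24
$t4=104+4=108
$t3=10-1=9
cmp $t3, 5  (cmp 9,5)
bgt loop: taken
$t5=M[108]=5
$t7=12^5=9
$t7=M[108]=5
$t5=5+5=10
$t4=108+4=112
$t3=9-1=8
cmp $t3, 5  (cmp 8,5)
bgt loop: taken
$t5=M[112]=12
$t7=5^12=9
$t7=M[112]=12
$t5=12+12=24
$t4=112+4=116
$t3=8-1=7
cmp $t3, 5  (cmp 7,5)
bgt loop: taken
$t5=M[116]=23
$t7=12^23=27
$t7=M[116]=23
$t5=23+23=46
$t4=116+4=120
$t3=7-1=6
cmp $t3, 5  (cmp 6,5)
bgt loop: taken
$t5=M[120]=4
$t7=23^4=19
$t7=M[120]=4
$t5=4+4=8
$t4=120+4=124
$t3=6-1=5
cmp $t3, 5  (cmp 5,5)
bgt loop: not taken
sw $t7, (108) → M[108]=4
halt.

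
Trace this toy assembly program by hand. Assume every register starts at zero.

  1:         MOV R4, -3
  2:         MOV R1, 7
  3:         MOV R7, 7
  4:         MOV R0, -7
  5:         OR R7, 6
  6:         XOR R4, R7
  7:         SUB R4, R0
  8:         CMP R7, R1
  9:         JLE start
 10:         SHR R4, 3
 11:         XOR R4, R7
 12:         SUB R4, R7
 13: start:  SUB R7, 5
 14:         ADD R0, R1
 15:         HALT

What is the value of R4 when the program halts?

after MOV R4, -3: R4=-3
after MOV R1, 7: R1=7
after MOV R7, 7: R7=7
after MOV R0, -7: R0=-7
after OR R7, 6: R7=7|6=7
after XOR R4, R7: R4=(-3)^7=-6
after SUB R4, R0: R4=(-6)-(-7)=1
CMP R7, R1  (cmp 7,7)
JLE start: taken
after SUB R7, 5: R7=7-5=2
after ADD R0, R1: R0=(-7)+7=0
halt.

1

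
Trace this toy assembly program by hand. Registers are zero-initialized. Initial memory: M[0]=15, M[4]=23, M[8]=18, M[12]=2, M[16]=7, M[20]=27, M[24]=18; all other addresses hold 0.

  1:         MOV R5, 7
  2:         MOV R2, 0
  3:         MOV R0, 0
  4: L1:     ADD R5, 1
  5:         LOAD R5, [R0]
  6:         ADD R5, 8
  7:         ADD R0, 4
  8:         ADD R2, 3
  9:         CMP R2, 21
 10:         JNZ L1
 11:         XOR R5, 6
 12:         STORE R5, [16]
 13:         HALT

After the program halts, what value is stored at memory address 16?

R5=7
R2=0
R0=0
R5=7+1=8
R5=M[0]=15
R5=15+8=23
R0=0+4=4
R2=0+3=3
CMP R2, 21  (cmp 3,21)
JNZ L1: taken
R5=23+1=24
R5=M[4]=23
R5=23+8=31
R0=4+4=8
R2=3+3=6
CMP R2, 21  (cmp 6,21)
JNZ L1: taken
R5=31+1=32
R5=M[8]=18
R5=18+8=26
R0=8+4=12
R2=6+3=9
CMP R2, 21  (cmp 9,21)
JNZ L1: taken
R5=26+1=27
R5=M[12]=2
R5=2+8=10
R0=12+4=16
R2=9+3=12
CMP R2, 21  (cmp 12,21)
JNZ L1: taken
R5=10+1=11
R5=M[16]=7
R5=7+8=15
R0=16+4=20
R2=12+3=15
CMP R2, 21  (cmp 15,21)
JNZ L1: taken
R5=15+1=16
R5=M[20]=27
R5=27+8=35
R0=20+4=24
R2=15+3=18
CMP R2, 21  (cmp 18,21)
JNZ L1: taken
R5=35+1=36
R5=M[24]=18
R5=18+8=26
R0=24+4=28
R2=18+3=21
CMP R2, 21  (cmp 21,21)
JNZ L1: not taken
R5=26^6=28
STORE R5, [16] → M[16]=28
halt.

28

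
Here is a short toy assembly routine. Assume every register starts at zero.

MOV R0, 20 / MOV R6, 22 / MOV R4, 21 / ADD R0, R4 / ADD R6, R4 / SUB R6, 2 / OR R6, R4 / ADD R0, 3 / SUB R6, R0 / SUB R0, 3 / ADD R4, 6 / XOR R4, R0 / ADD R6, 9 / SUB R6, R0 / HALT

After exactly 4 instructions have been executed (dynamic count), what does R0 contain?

41

MOV R0, 20 → R0=20
MOV R6, 22 → R6=22
MOV R4, 21 → R4=21
ADD R0, R4 → R0=20+21=41
After step 4: R0 = 41.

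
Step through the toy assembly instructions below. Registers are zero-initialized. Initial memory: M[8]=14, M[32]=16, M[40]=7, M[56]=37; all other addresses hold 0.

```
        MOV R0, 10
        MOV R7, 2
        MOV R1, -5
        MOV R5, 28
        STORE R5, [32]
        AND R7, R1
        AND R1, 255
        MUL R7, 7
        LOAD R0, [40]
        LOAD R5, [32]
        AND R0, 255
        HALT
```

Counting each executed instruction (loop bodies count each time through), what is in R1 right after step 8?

MOV R0, 10 → R0=10
MOV R7, 2 → R7=2
MOV R1, -5 → R1=-5
MOV R5, 28 → R5=28
STORE R5, [32] → M[32]=28
AND R7, R1 → R7=2&(-5)=2
AND R1, 255 → R1=(-5)&255=251
MUL R7, 7 → R7=2*7=14
After step 8: R1 = 251.

251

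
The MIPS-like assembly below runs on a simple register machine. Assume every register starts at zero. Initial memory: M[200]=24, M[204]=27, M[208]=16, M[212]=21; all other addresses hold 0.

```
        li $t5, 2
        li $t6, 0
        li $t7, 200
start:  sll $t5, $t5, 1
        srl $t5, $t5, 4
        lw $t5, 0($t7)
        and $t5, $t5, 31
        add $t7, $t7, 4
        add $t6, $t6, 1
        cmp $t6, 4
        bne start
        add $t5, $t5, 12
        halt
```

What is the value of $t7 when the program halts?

216

$t5=2
$t6=0
$t7=200
$t5=2<<1=4
$t5=4>>4=0
$t5=M[200]=24
$t5=24&31=24
$t7=200+4=204
$t6=0+1=1
cmp $t6, 4  (cmp 1,4)
bne start: taken
$t5=24<<1=48
$t5=48>>4=3
$t5=M[204]=27
$t5=27&31=27
$t7=204+4=208
$t6=1+1=2
cmp $t6, 4  (cmp 2,4)
bne start: taken
$t5=27<<1=54
$t5=54>>4=3
$t5=M[208]=16
$t5=16&31=16
$t7=208+4=212
$t6=2+1=3
cmp $t6, 4  (cmp 3,4)
bne start: taken
$t5=16<<1=32
$t5=32>>4=2
$t5=M[212]=21
$t5=21&31=21
$t7=212+4=216
$t6=3+1=4
cmp $t6, 4  (cmp 4,4)
bne start: not taken
$t5=21+12=33
halt.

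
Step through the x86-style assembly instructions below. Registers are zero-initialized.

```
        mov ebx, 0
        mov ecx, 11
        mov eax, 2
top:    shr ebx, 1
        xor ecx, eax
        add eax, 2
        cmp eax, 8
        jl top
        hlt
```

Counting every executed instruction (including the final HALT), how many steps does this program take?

mov ebx, 0 → ebx=0
mov ecx, 11 → ecx=11
mov eax, 2 → eax=2
shr ebx, 1 → ebx=0>>1=0
xor ecx, eax → ecx=11^2=9
add eax, 2 → eax=2+2=4
cmp eax, 8  (cmp 4,8)
jl top: taken
shr ebx, 1 → ebx=0>>1=0
xor ecx, eax → ecx=9^4=13
add eax, 2 → eax=4+2=6
cmp eax, 8  (cmp 6,8)
jl top: taken
shr ebx, 1 → ebx=0>>1=0
xor ecx, eax → ecx=13^6=11
add eax, 2 → eax=6+2=8
cmp eax, 8  (cmp 8,8)
jl top: not taken
halt.
Total executed instructions: 19.

19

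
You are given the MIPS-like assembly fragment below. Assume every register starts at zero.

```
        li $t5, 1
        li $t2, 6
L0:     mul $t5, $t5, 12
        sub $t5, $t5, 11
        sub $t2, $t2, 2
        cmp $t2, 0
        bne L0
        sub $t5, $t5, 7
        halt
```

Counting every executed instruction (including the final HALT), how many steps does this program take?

li $t5, 1 → $t5=1
li $t2, 6 → $t2=6
mul $t5, $t5, 12 → $t5=1*12=12
sub $t5, $t5, 11 → $t5=12-11=1
sub $t2, $t2, 2 → $t2=6-2=4
cmp $t2, 0  (cmp 4,0)
bne L0: taken
mul $t5, $t5, 12 → $t5=1*12=12
sub $t5, $t5, 11 → $t5=12-11=1
sub $t2, $t2, 2 → $t2=4-2=2
cmp $t2, 0  (cmp 2,0)
bne L0: taken
mul $t5, $t5, 12 → $t5=1*12=12
sub $t5, $t5, 11 → $t5=12-11=1
sub $t2, $t2, 2 → $t2=2-2=0
cmp $t2, 0  (cmp 0,0)
bne L0: not taken
sub $t5, $t5, 7 → $t5=1-7=-6
halt.
Total executed instructions: 19.

19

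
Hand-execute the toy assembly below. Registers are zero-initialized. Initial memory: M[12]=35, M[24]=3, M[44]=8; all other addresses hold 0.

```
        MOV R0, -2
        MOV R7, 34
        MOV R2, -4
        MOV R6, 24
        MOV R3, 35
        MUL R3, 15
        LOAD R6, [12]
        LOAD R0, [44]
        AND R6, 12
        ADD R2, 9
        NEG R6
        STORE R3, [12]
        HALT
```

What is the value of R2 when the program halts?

after MOV R0, -2: R0=-2
after MOV R7, 34: R7=34
after MOV R2, -4: R2=-4
after MOV R6, 24: R6=24
after MOV R3, 35: R3=35
after MUL R3, 15: R3=35*15=525
after LOAD R6, [12]: R6=M[12]=35
after LOAD R0, [44]: R0=M[44]=8
after AND R6, 12: R6=35&12=0
after ADD R2, 9: R2=(-4)+9=5
after NEG R6: R6=-(0)=0
STORE R3, [12] → M[12]=525
halt.

5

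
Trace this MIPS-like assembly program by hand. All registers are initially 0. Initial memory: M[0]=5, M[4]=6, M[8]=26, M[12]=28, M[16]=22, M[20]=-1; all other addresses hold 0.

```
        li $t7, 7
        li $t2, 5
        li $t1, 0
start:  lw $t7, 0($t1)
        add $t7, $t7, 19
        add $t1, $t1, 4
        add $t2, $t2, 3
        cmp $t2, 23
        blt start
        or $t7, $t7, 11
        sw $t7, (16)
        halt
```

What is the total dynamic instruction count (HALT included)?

42

after li $t7, 7: $t7=7
after li $t2, 5: $t2=5
after li $t1, 0: $t1=0
after lw $t7, 0($t1): $t7=M[0]=5
after add $t7, $t7, 19: $t7=5+19=24
after add $t1, $t1, 4: $t1=0+4=4
after add $t2, $t2, 3: $t2=5+3=8
cmp $t2, 23  (cmp 8,23)
blt start: taken
after lw $t7, 0($t1): $t7=M[4]=6
after add $t7, $t7, 19: $t7=6+19=25
after add $t1, $t1, 4: $t1=4+4=8
after add $t2, $t2, 3: $t2=8+3=11
cmp $t2, 23  (cmp 11,23)
blt start: taken
after lw $t7, 0($t1): $t7=M[8]=26
after add $t7, $t7, 19: $t7=26+19=45
after add $t1, $t1, 4: $t1=8+4=12
after add $t2, $t2, 3: $t2=11+3=14
cmp $t2, 23  (cmp 14,23)
blt start: taken
after lw $t7, 0($t1): $t7=M[12]=28
after add $t7, $t7, 19: $t7=28+19=47
after add $t1, $t1, 4: $t1=12+4=16
after add $t2, $t2, 3: $t2=14+3=17
cmp $t2, 23  (cmp 17,23)
blt start: taken
after lw $t7, 0($t1): $t7=M[16]=22
after add $t7, $t7, 19: $t7=22+19=41
after add $t1, $t1, 4: $t1=16+4=20
after add $t2, $t2, 3: $t2=17+3=20
cmp $t2, 23  (cmp 20,23)
blt start: taken
after lw $t7, 0($t1): $t7=M[20]=-1
after add $t7, $t7, 19: $t7=(-1)+19=18
after add $t1, $t1, 4: $t1=20+4=24
after add $t2, $t2, 3: $t2=20+3=23
cmp $t2, 23  (cmp 23,23)
blt start: not taken
after or $t7, $t7, 11: $t7=18|11=27
sw $t7, (16) → M[16]=27
halt.
Total executed instructions: 42.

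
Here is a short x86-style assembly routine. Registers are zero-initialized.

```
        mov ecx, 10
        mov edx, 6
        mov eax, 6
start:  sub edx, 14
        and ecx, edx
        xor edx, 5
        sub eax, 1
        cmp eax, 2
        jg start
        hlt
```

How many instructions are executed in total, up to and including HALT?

28

after mov ecx, 10: ecx=10
after mov edx, 6: edx=6
after mov eax, 6: eax=6
after sub edx, 14: edx=6-14=-8
after and ecx, edx: ecx=10&(-8)=8
after xor edx, 5: edx=(-8)^5=-3
after sub eax, 1: eax=6-1=5
cmp eax, 2  (cmp 5,2)
jg start: taken
after sub edx, 14: edx=(-3)-14=-17
after and ecx, edx: ecx=8&(-17)=8
after xor edx, 5: edx=(-17)^5=-22
after sub eax, 1: eax=5-1=4
cmp eax, 2  (cmp 4,2)
jg start: taken
after sub edx, 14: edx=(-22)-14=-36
after and ecx, edx: ecx=8&(-36)=8
after xor edx, 5: edx=(-36)^5=-39
after sub eax, 1: eax=4-1=3
cmp eax, 2  (cmp 3,2)
jg start: taken
after sub edx, 14: edx=(-39)-14=-53
after and ecx, edx: ecx=8&(-53)=8
after xor edx, 5: edx=(-53)^5=-50
after sub eax, 1: eax=3-1=2
cmp eax, 2  (cmp 2,2)
jg start: not taken
halt.
Total executed instructions: 28.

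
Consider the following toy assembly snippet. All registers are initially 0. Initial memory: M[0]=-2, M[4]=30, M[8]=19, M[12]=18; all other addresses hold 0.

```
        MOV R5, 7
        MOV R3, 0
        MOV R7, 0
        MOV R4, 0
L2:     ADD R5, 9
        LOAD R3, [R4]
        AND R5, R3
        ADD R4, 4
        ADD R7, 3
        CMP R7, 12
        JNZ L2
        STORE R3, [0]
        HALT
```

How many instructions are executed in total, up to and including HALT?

MOV R5, 7 → R5=7
MOV R3, 0 → R3=0
MOV R7, 0 → R7=0
MOV R4, 0 → R4=0
ADD R5, 9 → R5=7+9=16
LOAD R3, [R4] → R3=M[0]=-2
AND R5, R3 → R5=16&(-2)=16
ADD R4, 4 → R4=0+4=4
ADD R7, 3 → R7=0+3=3
CMP R7, 12  (cmp 3,12)
JNZ L2: taken
ADD R5, 9 → R5=16+9=25
LOAD R3, [R4] → R3=M[4]=30
AND R5, R3 → R5=25&30=24
ADD R4, 4 → R4=4+4=8
ADD R7, 3 → R7=3+3=6
CMP R7, 12  (cmp 6,12)
JNZ L2: taken
ADD R5, 9 → R5=24+9=33
LOAD R3, [R4] → R3=M[8]=19
AND R5, R3 → R5=33&19=1
ADD R4, 4 → R4=8+4=12
ADD R7, 3 → R7=6+3=9
CMP R7, 12  (cmp 9,12)
JNZ L2: taken
ADD R5, 9 → R5=1+9=10
LOAD R3, [R4] → R3=M[12]=18
AND R5, R3 → R5=10&18=2
ADD R4, 4 → R4=12+4=16
ADD R7, 3 → R7=9+3=12
CMP R7, 12  (cmp 12,12)
JNZ L2: not taken
STORE R3, [0] → M[0]=18
halt.
Total executed instructions: 34.

34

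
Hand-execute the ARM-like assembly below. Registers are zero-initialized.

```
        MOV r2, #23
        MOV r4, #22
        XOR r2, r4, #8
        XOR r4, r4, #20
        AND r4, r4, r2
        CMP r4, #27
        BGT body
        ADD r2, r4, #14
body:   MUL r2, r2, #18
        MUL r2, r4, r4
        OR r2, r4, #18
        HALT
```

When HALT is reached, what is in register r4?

2

after MOV r2, #23: r2=23
after MOV r4, #22: r4=22
after XOR r2, r4, #8: r2=22^8=30
after XOR r4, r4, #20: r4=22^20=2
after AND r4, r4, r2: r4=2&30=2
CMP r4, #27  (cmp 2,27)
BGT body: not taken
after ADD r2, r4, #14: r2=2+14=16
after MUL r2, r2, #18: r2=16*18=288
after MUL r2, r4, r4: r2=2*2=4
after OR r2, r4, #18: r2=2|18=18
halt.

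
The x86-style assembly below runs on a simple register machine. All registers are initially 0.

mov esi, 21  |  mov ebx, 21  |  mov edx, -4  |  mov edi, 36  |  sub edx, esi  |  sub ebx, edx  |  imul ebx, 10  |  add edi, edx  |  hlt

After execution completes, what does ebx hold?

mov esi, 21 → esi=21
mov ebx, 21 → ebx=21
mov edx, -4 → edx=-4
mov edi, 36 → edi=36
sub edx, esi → edx=(-4)-21=-25
sub ebx, edx → ebx=21-(-25)=46
imul ebx, 10 → ebx=46*10=460
add edi, edx → edi=36+(-25)=11
halt.

460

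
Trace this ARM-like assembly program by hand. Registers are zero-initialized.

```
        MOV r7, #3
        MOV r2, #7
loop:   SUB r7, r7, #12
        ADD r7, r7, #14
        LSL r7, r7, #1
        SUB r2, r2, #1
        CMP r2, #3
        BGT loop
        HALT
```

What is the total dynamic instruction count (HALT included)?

MOV r7, #3 → r7=3
MOV r2, #7 → r2=7
SUB r7, r7, #12 → r7=3-12=-9
ADD r7, r7, #14 → r7=(-9)+14=5
LSL r7, r7, #1 → r7=5<<1=10
SUB r2, r2, #1 → r2=7-1=6
CMP r2, #3  (cmp 6,3)
BGT loop: taken
SUB r7, r7, #12 → r7=10-12=-2
ADD r7, r7, #14 → r7=(-2)+14=12
LSL r7, r7, #1 → r7=12<<1=24
SUB r2, r2, #1 → r2=6-1=5
CMP r2, #3  (cmp 5,3)
BGT loop: taken
SUB r7, r7, #12 → r7=24-12=12
ADD r7, r7, #14 → r7=12+14=26
LSL r7, r7, #1 → r7=26<<1=52
SUB r2, r2, #1 → r2=5-1=4
CMP r2, #3  (cmp 4,3)
BGT loop: taken
SUB r7, r7, #12 → r7=52-12=40
ADD r7, r7, #14 → r7=40+14=54
LSL r7, r7, #1 → r7=54<<1=108
SUB r2, r2, #1 → r2=4-1=3
CMP r2, #3  (cmp 3,3)
BGT loop: not taken
halt.
Total executed instructions: 27.

27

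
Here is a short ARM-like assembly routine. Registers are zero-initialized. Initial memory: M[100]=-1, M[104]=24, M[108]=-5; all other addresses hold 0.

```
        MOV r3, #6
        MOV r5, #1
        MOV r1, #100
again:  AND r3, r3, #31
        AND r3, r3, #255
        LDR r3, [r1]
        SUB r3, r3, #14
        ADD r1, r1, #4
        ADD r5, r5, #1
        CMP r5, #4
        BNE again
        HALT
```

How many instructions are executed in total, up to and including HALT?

MOV r3, #6 → r3=6
MOV r5, #1 → r5=1
MOV r1, #100 → r1=100
AND r3, r3, #31 → r3=6&31=6
AND r3, r3, #255 → r3=6&255=6
LDR r3, [r1] → r3=M[100]=-1
SUB r3, r3, #14 → r3=(-1)-14=-15
ADD r1, r1, #4 → r1=100+4=104
ADD r5, r5, #1 → r5=1+1=2
CMP r5, #4  (cmp 2,4)
BNE again: taken
AND r3, r3, #31 → r3=(-15)&31=17
AND r3, r3, #255 → r3=17&255=17
LDR r3, [r1] → r3=M[104]=24
SUB r3, r3, #14 → r3=24-14=10
ADD r1, r1, #4 → r1=104+4=108
ADD r5, r5, #1 → r5=2+1=3
CMP r5, #4  (cmp 3,4)
BNE again: taken
AND r3, r3, #31 → r3=10&31=10
AND r3, r3, #255 → r3=10&255=10
LDR r3, [r1] → r3=M[108]=-5
SUB r3, r3, #14 → r3=(-5)-14=-19
ADD r1, r1, #4 → r1=108+4=112
ADD r5, r5, #1 → r5=3+1=4
CMP r5, #4  (cmp 4,4)
BNE again: not taken
halt.
Total executed instructions: 28.

28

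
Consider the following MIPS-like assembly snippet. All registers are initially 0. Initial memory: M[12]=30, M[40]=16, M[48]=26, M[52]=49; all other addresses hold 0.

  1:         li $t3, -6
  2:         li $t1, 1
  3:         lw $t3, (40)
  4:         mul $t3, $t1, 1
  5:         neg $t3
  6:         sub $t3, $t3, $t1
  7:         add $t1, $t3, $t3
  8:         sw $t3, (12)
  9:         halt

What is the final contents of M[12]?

-2

$t3=-6
$t1=1
$t3=M[40]=16
$t3=1*1=1
$t3=-(1)=-1
$t3=(-1)-1=-2
$t1=(-2)+(-2)=-4
sw $t3, (12) → M[12]=-2
halt.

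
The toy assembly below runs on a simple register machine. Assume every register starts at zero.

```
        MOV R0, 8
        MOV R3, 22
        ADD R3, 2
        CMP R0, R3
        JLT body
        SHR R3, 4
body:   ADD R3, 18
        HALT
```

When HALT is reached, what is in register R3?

R0=8
R3=22
R3=22+2=24
CMP R0, R3  (cmp 8,24)
JLT body: taken
R3=24+18=42
halt.

42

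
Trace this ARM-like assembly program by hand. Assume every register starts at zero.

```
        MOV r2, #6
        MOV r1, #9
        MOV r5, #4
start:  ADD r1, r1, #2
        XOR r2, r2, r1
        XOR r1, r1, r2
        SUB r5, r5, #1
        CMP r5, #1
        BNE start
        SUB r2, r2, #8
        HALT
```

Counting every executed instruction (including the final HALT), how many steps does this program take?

after MOV r2, #6: r2=6
after MOV r1, #9: r1=9
after MOV r5, #4: r5=4
after ADD r1, r1, #2: r1=9+2=11
after XOR r2, r2, r1: r2=6^11=13
after XOR r1, r1, r2: r1=11^13=6
after SUB r5, r5, #1: r5=4-1=3
CMP r5, #1  (cmp 3,1)
BNE start: taken
after ADD r1, r1, #2: r1=6+2=8
after XOR r2, r2, r1: r2=13^8=5
after XOR r1, r1, r2: r1=8^5=13
after SUB r5, r5, #1: r5=3-1=2
CMP r5, #1  (cmp 2,1)
BNE start: taken
after ADD r1, r1, #2: r1=13+2=15
after XOR r2, r2, r1: r2=5^15=10
after XOR r1, r1, r2: r1=15^10=5
after SUB r5, r5, #1: r5=2-1=1
CMP r5, #1  (cmp 1,1)
BNE start: not taken
after SUB r2, r2, #8: r2=10-8=2
halt.
Total executed instructions: 23.

23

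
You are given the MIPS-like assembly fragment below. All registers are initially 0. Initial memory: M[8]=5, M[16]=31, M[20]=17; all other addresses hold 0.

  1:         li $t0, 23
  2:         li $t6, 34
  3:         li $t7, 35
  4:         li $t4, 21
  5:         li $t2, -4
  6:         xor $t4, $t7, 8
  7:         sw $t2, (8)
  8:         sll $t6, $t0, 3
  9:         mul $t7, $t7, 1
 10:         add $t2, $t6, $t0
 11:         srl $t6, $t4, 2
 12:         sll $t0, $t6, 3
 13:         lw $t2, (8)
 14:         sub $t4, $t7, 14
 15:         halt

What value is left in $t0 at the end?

$t0=23
$t6=34
$t7=35
$t4=21
$t2=-4
$t4=35^8=43
sw $t2, (8) → M[8]=-4
$t6=23<<3=184
$t7=35*1=35
$t2=184+23=207
$t6=43>>2=10
$t0=10<<3=80
$t2=M[8]=-4
$t4=35-14=21
halt.

80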